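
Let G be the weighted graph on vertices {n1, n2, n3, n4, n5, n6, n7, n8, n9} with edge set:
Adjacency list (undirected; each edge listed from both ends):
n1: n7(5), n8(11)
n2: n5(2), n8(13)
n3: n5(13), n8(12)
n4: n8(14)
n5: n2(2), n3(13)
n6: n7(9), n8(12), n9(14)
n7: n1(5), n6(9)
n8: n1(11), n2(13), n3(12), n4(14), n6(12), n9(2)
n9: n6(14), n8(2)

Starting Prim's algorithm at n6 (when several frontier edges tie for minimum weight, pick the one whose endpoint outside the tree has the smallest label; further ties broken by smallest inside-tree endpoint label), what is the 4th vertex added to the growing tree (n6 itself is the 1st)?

n8

Prim's algorithm from n6:
Step 1: frontier [n6—n7 9, n6—n8 12, n6—n9 14] → take n6—n7 (9); add n7.
Step 2: frontier [n6—n8 12, n6—n9 14, n1—n7 5] → take n1—n7 (5); add n1.
Step 3: frontier [n1—n8 11, n6—n8 12, n6—n9 14] → take n1—n8 (11); add n8.
Step 4: frontier [n6—n9 14, n8—n9 2, n3—n8 12, n2—n8 13, n4—n8 14] → take n8—n9 (2); add n9.
Step 5: frontier [n3—n8 12, n2—n8 13, n4—n8 14] → take n3—n8 (12); add n3.
Step 6: frontier [n3—n5 13, n2—n8 13, n4—n8 14] → take n2—n8 (13); add n2.
Step 7: frontier [n2—n5 2, n3—n5 13, n4—n8 14] → take n2—n5 (2); add n5.
Step 8: frontier [n4—n8 14] → take n4—n8 (14); add n4.
Vertex order: n6, n7, n1, n8, n9, n3, n2, n5, n4. The 4th vertex is n8.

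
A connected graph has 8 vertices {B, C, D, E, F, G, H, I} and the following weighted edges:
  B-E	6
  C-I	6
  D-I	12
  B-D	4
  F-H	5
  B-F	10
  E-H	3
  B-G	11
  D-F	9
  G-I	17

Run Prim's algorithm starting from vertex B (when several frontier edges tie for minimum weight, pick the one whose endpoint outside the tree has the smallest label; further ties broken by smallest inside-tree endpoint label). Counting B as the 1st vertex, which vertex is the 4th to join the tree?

Prim's algorithm from B:
Step 1: frontier [B-D 4, B-E 6, B-F 10, B-G 11] → take B-D (4); add D.
Step 2: frontier [B-E 6, B-F 10, B-G 11, D-F 9, D-I 12] → take B-E (6); add E.
Step 3: frontier [B-F 10, B-G 11, D-F 9, D-I 12, E-H 3] → take E-H (3); add H.
Step 4: frontier [B-F 10, B-G 11, D-F 9, D-I 12, F-H 5] → take F-H (5); add F.
Step 5: frontier [B-G 11, D-I 12] → take B-G (11); add G.
Step 6: frontier [D-I 12, G-I 17] → take D-I (12); add I.
Step 7: frontier [C-I 6] → take C-I (6); add C.
Vertex order: B, D, E, H, F, G, I, C. The 4th vertex is H.

H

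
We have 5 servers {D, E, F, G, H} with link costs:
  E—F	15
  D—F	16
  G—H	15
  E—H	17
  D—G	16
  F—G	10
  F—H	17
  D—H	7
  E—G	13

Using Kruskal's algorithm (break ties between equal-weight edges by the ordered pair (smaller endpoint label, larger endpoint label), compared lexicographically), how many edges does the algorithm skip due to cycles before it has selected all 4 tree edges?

1

Kruskal's algorithm — process edges by increasing weight (ties by edge label):
D—H (7): add. Components now {D,H} {E} {F} {G}
F—G (10): add. Components now {D,H} {E} {F,G}
E—G (13): add. Components now {D,H} {E,F,G}
E—F (15): skip — E and F already connected.
G—H (15): add. Components now {D,E,F,G,H}
Edges rejected before the tree was complete: 1.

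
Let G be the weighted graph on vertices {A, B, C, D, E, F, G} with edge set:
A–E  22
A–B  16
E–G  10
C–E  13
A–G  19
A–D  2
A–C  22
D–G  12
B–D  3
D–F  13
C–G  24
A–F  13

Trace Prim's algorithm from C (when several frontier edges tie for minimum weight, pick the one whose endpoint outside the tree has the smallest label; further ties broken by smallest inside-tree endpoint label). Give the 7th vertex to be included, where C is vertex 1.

Prim, starting at C.
Step 1: cheapest edge leaving the tree is C–E (13); add E.
Step 2: cheapest edge leaving the tree is E–G (10); add G.
Step 3: cheapest edge leaving the tree is D–G (12); add D.
Step 4: cheapest edge leaving the tree is A–D (2); add A.
Step 5: cheapest edge leaving the tree is B–D (3); add B.
Step 6: cheapest edge leaving the tree is A–F (13); add F.
Vertex order: C, E, G, D, A, B, F. The 7th vertex is F.

F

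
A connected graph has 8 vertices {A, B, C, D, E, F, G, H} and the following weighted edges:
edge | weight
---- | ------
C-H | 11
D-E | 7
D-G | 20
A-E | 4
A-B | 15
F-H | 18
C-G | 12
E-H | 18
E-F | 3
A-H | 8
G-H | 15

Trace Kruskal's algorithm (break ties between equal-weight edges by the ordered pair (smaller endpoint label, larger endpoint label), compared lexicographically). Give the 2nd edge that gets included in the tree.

Kruskal: consider edges lightest-first.
E-F (3): add — endpoints in different components.
A-E (4): add — endpoints in different components.
D-E (7): add — endpoints in different components.
A-H (8): add — endpoints in different components.
C-H (11): add — endpoints in different components.
C-G (12): add — endpoints in different components.
A-B (15): add — endpoints in different components.
The 2nd edge added is A-E.

A-E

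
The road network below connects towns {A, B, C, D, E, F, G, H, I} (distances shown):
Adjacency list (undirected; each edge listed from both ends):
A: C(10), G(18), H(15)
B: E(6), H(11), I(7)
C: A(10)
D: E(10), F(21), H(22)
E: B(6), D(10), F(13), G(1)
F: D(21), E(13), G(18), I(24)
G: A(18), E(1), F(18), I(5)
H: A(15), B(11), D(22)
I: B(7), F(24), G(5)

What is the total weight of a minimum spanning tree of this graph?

Kruskal's algorithm — process edges by increasing weight (ties by edge label):
E G (1): add — endpoints in different components.
G I (5): add — endpoints in different components.
B E (6): add — endpoints in different components.
B I (7): skip — B and I already connected.
A C (10): add — endpoints in different components.
D E (10): add — endpoints in different components.
B H (11): add — endpoints in different components.
E F (13): add — endpoints in different components.
A H (15): add — endpoints in different components.
MST edges: E G, G I, B E, A C, D E, B H, E F, A H; total weight 1+5+6+10+10+11+13+15 = 71.

71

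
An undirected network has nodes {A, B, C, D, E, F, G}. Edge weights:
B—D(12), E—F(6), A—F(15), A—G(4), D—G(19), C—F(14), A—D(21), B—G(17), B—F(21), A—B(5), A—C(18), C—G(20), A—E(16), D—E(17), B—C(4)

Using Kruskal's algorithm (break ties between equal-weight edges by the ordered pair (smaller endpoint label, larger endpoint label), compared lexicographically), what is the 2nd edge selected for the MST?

Sort edges by weight, then run Kruskal:
A—G (4): add — endpoints in different components.
B—C (4): add — endpoints in different components.
A—B (5): add — endpoints in different components.
E—F (6): add — endpoints in different components.
B—D (12): add — endpoints in different components.
C—F (14): add — endpoints in different components.
The 2nd edge added is B—C.

B-C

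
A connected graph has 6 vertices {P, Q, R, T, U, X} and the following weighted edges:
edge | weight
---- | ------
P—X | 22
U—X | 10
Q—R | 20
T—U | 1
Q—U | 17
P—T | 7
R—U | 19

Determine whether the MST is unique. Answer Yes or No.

Sort edges by weight, then run Kruskal:
T—U (1): add — endpoints in different components.
P—T (7): add — endpoints in different components.
U—X (10): add — endpoints in different components.
Q—U (17): add — endpoints in different components.
R—U (19): add — endpoints in different components.
Every non-tree edge has weight strictly greater than the heaviest edge on the tree path between its endpoints, so the MST is unique.

Yes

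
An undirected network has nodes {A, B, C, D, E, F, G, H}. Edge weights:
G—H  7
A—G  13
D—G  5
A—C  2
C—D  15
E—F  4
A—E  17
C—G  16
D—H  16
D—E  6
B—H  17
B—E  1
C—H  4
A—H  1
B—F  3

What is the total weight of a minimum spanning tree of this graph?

25

Grow the tree from H using Prim:
Step 1: cheapest edge leaving the tree is A—H (1); add A.
Step 2: cheapest edge leaving the tree is A—C (2); add C.
Step 3: cheapest edge leaving the tree is G—H (7); add G.
Step 4: cheapest edge leaving the tree is D—G (5); add D.
Step 5: cheapest edge leaving the tree is D—E (6); add E.
Step 6: cheapest edge leaving the tree is B—E (1); add B.
Step 7: cheapest edge leaving the tree is B—F (3); add F.
MST edges: A—H, A—C, G—H, D—G, D—E, B—E, B—F; total weight 1+2+7+5+6+1+3 = 25.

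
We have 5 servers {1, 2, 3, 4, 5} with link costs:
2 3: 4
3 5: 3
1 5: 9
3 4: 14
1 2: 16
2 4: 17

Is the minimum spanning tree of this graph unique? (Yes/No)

Sort edges by weight, then run Kruskal:
3 5 (3): add — endpoints in different components.
2 3 (4): add — endpoints in different components.
1 5 (9): add — endpoints in different components.
3 4 (14): add — endpoints in different components.
Every non-tree edge has weight strictly greater than the heaviest edge on the tree path between its endpoints, so the MST is unique.

Yes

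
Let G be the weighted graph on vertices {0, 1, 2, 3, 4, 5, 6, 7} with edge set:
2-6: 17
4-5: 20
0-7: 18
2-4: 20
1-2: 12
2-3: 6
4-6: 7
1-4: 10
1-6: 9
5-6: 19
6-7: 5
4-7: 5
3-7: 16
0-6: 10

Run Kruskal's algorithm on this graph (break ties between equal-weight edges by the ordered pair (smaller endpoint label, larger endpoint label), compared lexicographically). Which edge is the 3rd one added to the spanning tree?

2-3

Sort edges by weight, then run Kruskal:
4-7 (5): add — endpoints in different components.
6-7 (5): add — endpoints in different components.
2-3 (6): add — endpoints in different components.
4-6 (7): skip — 4 and 6 already connected.
1-6 (9): add — endpoints in different components.
0-6 (10): add — endpoints in different components.
1-4 (10): skip — 1 and 4 already connected.
1-2 (12): add — endpoints in different components.
3-7 (16): skip — 3 and 7 already connected.
2-6 (17): skip — 2 and 6 already connected.
0-7 (18): skip — 0 and 7 already connected.
5-6 (19): add — endpoints in different components.
The 3rd edge added is 2-3.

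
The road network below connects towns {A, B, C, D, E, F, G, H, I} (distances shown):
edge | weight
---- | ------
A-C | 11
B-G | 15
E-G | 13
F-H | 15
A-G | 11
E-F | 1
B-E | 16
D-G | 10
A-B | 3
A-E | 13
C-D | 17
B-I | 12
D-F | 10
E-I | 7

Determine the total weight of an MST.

68

Kruskal's algorithm — process edges by increasing weight (ties by edge label):
E-F (1): add — endpoints in different components.
A-B (3): add — endpoints in different components.
E-I (7): add — endpoints in different components.
D-F (10): add — endpoints in different components.
D-G (10): add — endpoints in different components.
A-C (11): add — endpoints in different components.
A-G (11): add — endpoints in different components.
B-I (12): skip — B and I already connected.
A-E (13): skip — A and E already connected.
E-G (13): skip — E and G already connected.
B-G (15): skip — B and G already connected.
F-H (15): add — endpoints in different components.
MST edges: E-F, A-B, E-I, D-F, D-G, A-C, A-G, F-H; total weight 1+3+7+10+10+11+11+15 = 68.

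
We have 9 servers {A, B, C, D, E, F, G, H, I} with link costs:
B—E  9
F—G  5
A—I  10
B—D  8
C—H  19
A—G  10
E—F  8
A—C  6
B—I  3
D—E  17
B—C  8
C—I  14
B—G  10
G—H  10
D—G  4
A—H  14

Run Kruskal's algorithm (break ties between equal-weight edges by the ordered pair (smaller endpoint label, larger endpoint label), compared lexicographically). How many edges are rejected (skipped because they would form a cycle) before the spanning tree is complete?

4

Kruskal: consider edges lightest-first.
B—I (3): add — endpoints in different components.
D—G (4): add — endpoints in different components.
F—G (5): add — endpoints in different components.
A—C (6): add — endpoints in different components.
B—C (8): add — endpoints in different components.
B—D (8): add — endpoints in different components.
E—F (8): add — endpoints in different components.
B—E (9): skip — B and E already connected.
A—G (10): skip — A and G already connected.
A—I (10): skip — A and I already connected.
B—G (10): skip — B and G already connected.
G—H (10): add — endpoints in different components.
Edges rejected before the tree was complete: 4.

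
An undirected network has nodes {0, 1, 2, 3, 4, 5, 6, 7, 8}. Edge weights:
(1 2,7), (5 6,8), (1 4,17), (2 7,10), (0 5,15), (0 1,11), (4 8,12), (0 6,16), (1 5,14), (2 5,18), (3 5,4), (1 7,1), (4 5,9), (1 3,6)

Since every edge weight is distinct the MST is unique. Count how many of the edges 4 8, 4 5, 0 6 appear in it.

Sort edges by weight, then run Kruskal:
1 7 (1): add — endpoints in different components.
3 5 (4): add — endpoints in different components.
1 3 (6): add — endpoints in different components.
1 2 (7): add — endpoints in different components.
5 6 (8): add — endpoints in different components.
4 5 (9): add — endpoints in different components.
2 7 (10): skip — 2 and 7 already connected.
0 1 (11): add — endpoints in different components.
4 8 (12): add — endpoints in different components.
MST edge set: {1 7, 3 5, 1 3, 1 2, 5 6, 4 5, 0 1, 4 8}.
Of the listed edges, {4 8, 4 5} are in the MST → 2.

2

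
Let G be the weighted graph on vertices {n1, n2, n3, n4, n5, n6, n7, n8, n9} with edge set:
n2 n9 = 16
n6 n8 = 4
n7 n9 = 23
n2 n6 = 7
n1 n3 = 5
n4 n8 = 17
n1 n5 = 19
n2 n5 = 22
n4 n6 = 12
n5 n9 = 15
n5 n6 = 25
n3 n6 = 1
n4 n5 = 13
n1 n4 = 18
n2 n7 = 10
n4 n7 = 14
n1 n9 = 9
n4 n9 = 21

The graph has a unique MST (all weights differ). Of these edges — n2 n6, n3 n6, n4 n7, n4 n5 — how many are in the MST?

3

Kruskal: consider edges lightest-first.
n3 n6 (1): add — endpoints in different components.
n6 n8 (4): add — endpoints in different components.
n1 n3 (5): add — endpoints in different components.
n2 n6 (7): add — endpoints in different components.
n1 n9 (9): add — endpoints in different components.
n2 n7 (10): add — endpoints in different components.
n4 n6 (12): add — endpoints in different components.
n4 n5 (13): add — endpoints in different components.
MST edge set: {n3 n6, n6 n8, n1 n3, n2 n6, n1 n9, n2 n7, n4 n6, n4 n5}.
Of the listed edges, {n2 n6, n3 n6, n4 n5} are in the MST → 3.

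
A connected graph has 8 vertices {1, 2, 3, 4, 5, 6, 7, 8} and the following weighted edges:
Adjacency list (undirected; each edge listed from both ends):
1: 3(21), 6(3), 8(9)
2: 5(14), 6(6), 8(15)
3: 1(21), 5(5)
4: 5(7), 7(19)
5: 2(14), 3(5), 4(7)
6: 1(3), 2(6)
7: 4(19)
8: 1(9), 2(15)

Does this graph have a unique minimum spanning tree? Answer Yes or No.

Kruskal: consider edges lightest-first.
1 6 (3): add — endpoints in different components.
3 5 (5): add — endpoints in different components.
2 6 (6): add — endpoints in different components.
4 5 (7): add — endpoints in different components.
1 8 (9): add — endpoints in different components.
2 5 (14): add — endpoints in different components.
2 8 (15): skip — 2 and 8 already connected.
4 7 (19): add — endpoints in different components.
Every non-tree edge has weight strictly greater than the heaviest edge on the tree path between its endpoints, so the MST is unique.

Yes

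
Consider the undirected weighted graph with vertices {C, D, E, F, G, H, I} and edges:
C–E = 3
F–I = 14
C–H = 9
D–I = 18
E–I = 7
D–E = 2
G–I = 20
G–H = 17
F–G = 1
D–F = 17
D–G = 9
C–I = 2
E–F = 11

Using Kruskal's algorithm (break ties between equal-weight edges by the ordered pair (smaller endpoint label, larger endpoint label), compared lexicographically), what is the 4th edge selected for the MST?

C-E

Kruskal: consider edges lightest-first.
F–G (1): add — endpoints in different components.
C–I (2): add — endpoints in different components.
D–E (2): add — endpoints in different components.
C–E (3): add — endpoints in different components.
E–I (7): skip — E and I already connected.
C–H (9): add — endpoints in different components.
D–G (9): add — endpoints in different components.
The 4th edge added is C–E.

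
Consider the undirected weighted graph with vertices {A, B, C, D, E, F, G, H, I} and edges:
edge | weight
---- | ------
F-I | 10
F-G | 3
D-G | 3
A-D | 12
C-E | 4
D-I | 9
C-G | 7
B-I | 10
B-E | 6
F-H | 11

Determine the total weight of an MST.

Prim, starting at E.
Step 1: frontier [C-E 4, B-E 6] → take C-E (4); add C.
Step 2: frontier [C-G 7, B-E 6] → take B-E (6); add B.
Step 3: frontier [B-I 10, C-G 7] → take C-G (7); add G.
Step 4: frontier [B-I 10, D-G 3, F-G 3] → take D-G (3); add D.
Step 5: frontier [B-I 10, D-I 9, A-D 12, F-G 3] → take F-G (3); add F.
Step 6: frontier [B-I 10, D-I 9, A-D 12, F-I 10, F-H 11] → take D-I (9); add I.
Step 7: frontier [A-D 12, F-H 11] → take F-H (11); add H.
Step 8: frontier [A-D 12] → take A-D (12); add A.
MST edges: C-E, B-E, C-G, D-G, F-G, D-I, F-H, A-D; total weight 4+6+7+3+3+9+11+12 = 55.

55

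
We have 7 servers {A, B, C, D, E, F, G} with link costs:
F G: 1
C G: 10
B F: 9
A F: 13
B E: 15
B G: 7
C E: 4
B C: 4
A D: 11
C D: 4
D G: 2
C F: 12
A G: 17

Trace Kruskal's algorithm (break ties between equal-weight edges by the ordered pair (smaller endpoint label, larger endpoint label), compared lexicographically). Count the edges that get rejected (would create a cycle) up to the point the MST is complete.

3

Kruskal's algorithm — process edges by increasing weight (ties by edge label):
F G (1): add — endpoints in different components.
D G (2): add — endpoints in different components.
B C (4): add — endpoints in different components.
C D (4): add — endpoints in different components.
C E (4): add — endpoints in different components.
B G (7): skip — B and G already connected.
B F (9): skip — B and F already connected.
C G (10): skip — C and G already connected.
A D (11): add — endpoints in different components.
Edges rejected before the tree was complete: 3.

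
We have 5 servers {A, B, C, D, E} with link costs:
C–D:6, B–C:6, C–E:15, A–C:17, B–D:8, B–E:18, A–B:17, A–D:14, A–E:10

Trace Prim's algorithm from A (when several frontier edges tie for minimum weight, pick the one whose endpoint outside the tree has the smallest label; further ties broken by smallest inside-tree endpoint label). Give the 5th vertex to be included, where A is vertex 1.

B

Prim, starting at A.
Step 1: frontier [A–E 10, A–D 14, A–B 17, A–C 17] → take A–E (10); add E.
Step 2: frontier [A–D 14, A–B 17, A–C 17, C–E 15, B–E 18] → take A–D (14); add D.
Step 3: frontier [A–B 17, A–C 17, C–D 6, B–D 8, C–E 15, B–E 18] → take C–D (6); add C.
Step 4: frontier [A–B 17, B–C 6, B–D 8, B–E 18] → take B–C (6); add B.
Vertex order: A, E, D, C, B. The 5th vertex is B.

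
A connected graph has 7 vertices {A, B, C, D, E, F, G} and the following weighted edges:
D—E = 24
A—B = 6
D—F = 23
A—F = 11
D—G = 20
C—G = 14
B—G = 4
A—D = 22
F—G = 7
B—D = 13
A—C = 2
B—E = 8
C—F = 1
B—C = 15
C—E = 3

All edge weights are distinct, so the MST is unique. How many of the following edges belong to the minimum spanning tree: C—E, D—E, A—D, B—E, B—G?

2

Kruskal's algorithm — process edges by increasing weight (ties by edge label):
C—F (1): add — endpoints in different components.
A—C (2): add — endpoints in different components.
C—E (3): add — endpoints in different components.
B—G (4): add — endpoints in different components.
A—B (6): add — endpoints in different components.
F—G (7): skip — F and G already connected.
B—E (8): skip — B and E already connected.
A—F (11): skip — A and F already connected.
B—D (13): add — endpoints in different components.
MST edge set: {C—F, A—C, C—E, B—G, A—B, B—D}.
Of the listed edges, {C—E, B—G} are in the MST → 2.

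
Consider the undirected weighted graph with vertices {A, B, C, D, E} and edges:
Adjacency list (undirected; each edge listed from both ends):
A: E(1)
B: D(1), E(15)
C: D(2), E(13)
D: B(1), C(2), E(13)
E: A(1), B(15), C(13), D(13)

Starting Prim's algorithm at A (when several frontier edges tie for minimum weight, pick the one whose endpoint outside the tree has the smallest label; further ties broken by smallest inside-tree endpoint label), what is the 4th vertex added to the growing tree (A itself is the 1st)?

D

Prim, starting at A.
Step 1: frontier [A-E 1] → take A-E (1); add E.
Step 2: frontier [C-E 13, D-E 13, B-E 15] → take C-E (13); add C.
Step 3: frontier [C-D 2, D-E 13, B-E 15] → take C-D (2); add D.
Step 4: frontier [B-D 1, B-E 15] → take B-D (1); add B.
Vertex order: A, E, C, D, B. The 4th vertex is D.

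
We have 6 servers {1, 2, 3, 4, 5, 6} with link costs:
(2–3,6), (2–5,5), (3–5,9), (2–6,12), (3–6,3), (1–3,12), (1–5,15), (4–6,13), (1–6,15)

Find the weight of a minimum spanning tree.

Kruskal: consider edges lightest-first.
3–6 (3): add. Components now {1} {2} {3,6} {4} {5}
2–5 (5): add. Components now {1} {2,5} {3,6} {4}
2–3 (6): add. Components now {1} {2,3,5,6} {4}
3–5 (9): skip — 3 and 5 already connected.
1–3 (12): add. Components now {1,2,3,5,6} {4}
2–6 (12): skip — 2 and 6 already connected.
4–6 (13): add. Components now {1,2,3,4,5,6}
MST edges: 3–6, 2–5, 2–3, 1–3, 4–6; total weight 3+5+6+12+13 = 39.

39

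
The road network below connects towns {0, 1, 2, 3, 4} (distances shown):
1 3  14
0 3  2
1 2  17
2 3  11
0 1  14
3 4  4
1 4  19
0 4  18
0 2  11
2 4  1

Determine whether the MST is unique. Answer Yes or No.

Kruskal's algorithm — process edges by increasing weight (ties by edge label):
2 4 (1): add. Components now {0} {1} {2,4} {3}
0 3 (2): add. Components now {0,3} {1} {2,4}
3 4 (4): add. Components now {0,2,3,4} {1}
0 2 (11): skip — 0 and 2 already connected.
2 3 (11): skip — 2 and 3 already connected.
0 1 (14): add. Components now {0,1,2,3,4}
Non-tree edge 1 3 has weight 14, equal to the heaviest edge on its tree cycle — swapping gives another MST of the same weight. Not unique.

No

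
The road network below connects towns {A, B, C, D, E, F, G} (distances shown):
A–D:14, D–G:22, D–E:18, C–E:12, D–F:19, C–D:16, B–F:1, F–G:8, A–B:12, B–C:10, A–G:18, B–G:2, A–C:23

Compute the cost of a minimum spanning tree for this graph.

51

Sort edges by weight, then run Kruskal:
B–F (1): add — endpoints in different components.
B–G (2): add — endpoints in different components.
F–G (8): skip — F and G already connected.
B–C (10): add — endpoints in different components.
A–B (12): add — endpoints in different components.
C–E (12): add — endpoints in different components.
A–D (14): add — endpoints in different components.
MST edges: B–F, B–G, B–C, A–B, C–E, A–D; total weight 1+2+10+12+12+14 = 51.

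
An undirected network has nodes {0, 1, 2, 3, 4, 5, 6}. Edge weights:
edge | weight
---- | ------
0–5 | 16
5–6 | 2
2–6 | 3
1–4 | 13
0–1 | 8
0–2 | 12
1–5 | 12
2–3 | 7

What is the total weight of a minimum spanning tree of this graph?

Prim, starting at 1.
Step 1: frontier [0–1 8, 1–5 12, 1–4 13] → take 0–1 (8); add 0.
Step 2: frontier [0–2 12, 0–5 16, 1–5 12, 1–4 13] → take 0–2 (12); add 2.
Step 3: frontier [0–5 16, 1–5 12, 1–4 13, 2–6 3, 2–3 7] → take 2–6 (3); add 6.
Step 4: frontier [0–5 16, 1–5 12, 1–4 13, 2–3 7, 5–6 2] → take 5–6 (2); add 5.
Step 5: frontier [1–4 13, 2–3 7] → take 2–3 (7); add 3.
Step 6: frontier [1–4 13] → take 1–4 (13); add 4.
MST edges: 0–1, 0–2, 2–6, 5–6, 2–3, 1–4; total weight 8+12+3+2+7+13 = 45.

45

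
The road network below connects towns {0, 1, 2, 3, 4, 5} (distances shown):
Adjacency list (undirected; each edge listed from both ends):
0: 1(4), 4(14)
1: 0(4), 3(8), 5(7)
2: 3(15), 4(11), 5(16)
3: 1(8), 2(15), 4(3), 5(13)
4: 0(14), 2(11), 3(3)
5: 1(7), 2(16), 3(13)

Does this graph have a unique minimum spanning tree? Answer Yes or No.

Kruskal's algorithm — process edges by increasing weight (ties by edge label):
3-4 (3): add — endpoints in different components.
0-1 (4): add — endpoints in different components.
1-5 (7): add — endpoints in different components.
1-3 (8): add — endpoints in different components.
2-4 (11): add — endpoints in different components.
Every non-tree edge has weight strictly greater than the heaviest edge on the tree path between its endpoints, so the MST is unique.

Yes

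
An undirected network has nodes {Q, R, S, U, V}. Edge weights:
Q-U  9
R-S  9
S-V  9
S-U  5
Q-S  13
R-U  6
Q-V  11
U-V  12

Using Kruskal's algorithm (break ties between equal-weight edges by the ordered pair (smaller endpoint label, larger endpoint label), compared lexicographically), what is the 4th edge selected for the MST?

Sort edges by weight, then run Kruskal:
S-U (5): add — endpoints in different components.
R-U (6): add — endpoints in different components.
Q-U (9): add — endpoints in different components.
R-S (9): skip — S and R already connected.
S-V (9): add — endpoints in different components.
The 4th edge added is S-V.

S-V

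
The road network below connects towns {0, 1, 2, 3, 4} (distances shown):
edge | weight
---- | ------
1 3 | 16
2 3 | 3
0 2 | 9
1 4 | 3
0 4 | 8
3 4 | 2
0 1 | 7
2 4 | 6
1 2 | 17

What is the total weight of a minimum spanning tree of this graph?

Prim's algorithm from 3:
Step 1: cheapest edge leaving the tree is 3 4 (2); add 4.
Step 2: cheapest edge leaving the tree is 1 4 (3); add 1.
Step 3: cheapest edge leaving the tree is 2 3 (3); add 2.
Step 4: cheapest edge leaving the tree is 0 1 (7); add 0.
MST edges: 3 4, 1 4, 2 3, 0 1; total weight 2+3+3+7 = 15.

15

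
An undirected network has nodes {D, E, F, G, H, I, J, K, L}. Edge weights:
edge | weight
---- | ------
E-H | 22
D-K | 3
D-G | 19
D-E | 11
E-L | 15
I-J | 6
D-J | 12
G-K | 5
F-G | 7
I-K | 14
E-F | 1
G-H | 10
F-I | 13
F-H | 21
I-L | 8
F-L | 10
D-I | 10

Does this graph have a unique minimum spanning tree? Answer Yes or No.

Sort edges by weight, then run Kruskal:
E-F (1): add — endpoints in different components.
D-K (3): add — endpoints in different components.
G-K (5): add — endpoints in different components.
I-J (6): add — endpoints in different components.
F-G (7): add — endpoints in different components.
I-L (8): add — endpoints in different components.
D-I (10): add — endpoints in different components.
F-L (10): skip — F and L already connected.
G-H (10): add — endpoints in different components.
Non-tree edge F-L has weight 10, equal to the heaviest edge on its tree cycle — swapping gives another MST of the same weight. Not unique.

No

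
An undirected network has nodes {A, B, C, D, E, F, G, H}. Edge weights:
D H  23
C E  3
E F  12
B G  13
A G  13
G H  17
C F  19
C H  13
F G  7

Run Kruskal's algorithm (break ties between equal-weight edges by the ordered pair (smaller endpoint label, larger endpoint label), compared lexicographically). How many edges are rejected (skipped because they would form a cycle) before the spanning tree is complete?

2

Sort edges by weight, then run Kruskal:
C E (3): add — endpoints in different components.
F G (7): add — endpoints in different components.
E F (12): add — endpoints in different components.
A G (13): add — endpoints in different components.
B G (13): add — endpoints in different components.
C H (13): add — endpoints in different components.
G H (17): skip — G and H already connected.
C F (19): skip — C and F already connected.
D H (23): add — endpoints in different components.
Edges rejected before the tree was complete: 2.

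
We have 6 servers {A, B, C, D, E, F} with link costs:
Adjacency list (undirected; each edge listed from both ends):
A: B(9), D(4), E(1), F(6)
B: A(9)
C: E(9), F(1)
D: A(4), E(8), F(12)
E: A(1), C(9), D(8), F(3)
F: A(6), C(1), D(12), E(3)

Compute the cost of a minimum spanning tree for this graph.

Prim, starting at B.
Step 1: cheapest edge leaving the tree is A–B (9); add A.
Step 2: cheapest edge leaving the tree is A–E (1); add E.
Step 3: cheapest edge leaving the tree is E–F (3); add F.
Step 4: cheapest edge leaving the tree is C–F (1); add C.
Step 5: cheapest edge leaving the tree is A–D (4); add D.
MST edges: A–B, A–E, E–F, C–F, A–D; total weight 9+1+3+1+4 = 18.

18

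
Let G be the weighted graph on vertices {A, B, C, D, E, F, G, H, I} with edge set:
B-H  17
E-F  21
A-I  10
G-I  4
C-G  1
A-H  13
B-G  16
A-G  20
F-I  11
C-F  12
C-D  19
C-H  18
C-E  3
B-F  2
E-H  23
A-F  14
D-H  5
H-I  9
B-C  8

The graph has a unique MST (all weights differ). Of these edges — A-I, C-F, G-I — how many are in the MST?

Kruskal: consider edges lightest-first.
C-G (1): add — endpoints in different components.
B-F (2): add — endpoints in different components.
C-E (3): add — endpoints in different components.
G-I (4): add — endpoints in different components.
D-H (5): add — endpoints in different components.
B-C (8): add — endpoints in different components.
H-I (9): add — endpoints in different components.
A-I (10): add — endpoints in different components.
MST edge set: {C-G, B-F, C-E, G-I, D-H, B-C, H-I, A-I}.
Of the listed edges, {A-I, G-I} are in the MST → 2.

2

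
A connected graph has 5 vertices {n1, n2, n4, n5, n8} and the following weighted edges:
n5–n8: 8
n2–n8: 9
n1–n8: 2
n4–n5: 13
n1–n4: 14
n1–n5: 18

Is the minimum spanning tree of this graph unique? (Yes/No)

Sort edges by weight, then run Kruskal:
n1–n8 (2): add — endpoints in different components.
n5–n8 (8): add — endpoints in different components.
n2–n8 (9): add — endpoints in different components.
n4–n5 (13): add — endpoints in different components.
Every non-tree edge has weight strictly greater than the heaviest edge on the tree path between its endpoints, so the MST is unique.

Yes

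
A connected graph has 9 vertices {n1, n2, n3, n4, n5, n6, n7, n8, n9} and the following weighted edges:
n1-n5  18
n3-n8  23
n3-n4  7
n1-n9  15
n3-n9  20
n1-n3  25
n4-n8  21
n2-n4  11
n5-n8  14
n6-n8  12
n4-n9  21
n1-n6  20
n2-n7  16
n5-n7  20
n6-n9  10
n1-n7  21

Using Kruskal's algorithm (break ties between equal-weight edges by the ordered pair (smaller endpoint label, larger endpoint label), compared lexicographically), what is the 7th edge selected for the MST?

n2-n7

Kruskal: consider edges lightest-first.
n3-n4 (7): add — endpoints in different components.
n6-n9 (10): add — endpoints in different components.
n2-n4 (11): add — endpoints in different components.
n6-n8 (12): add — endpoints in different components.
n5-n8 (14): add — endpoints in different components.
n1-n9 (15): add — endpoints in different components.
n2-n7 (16): add — endpoints in different components.
n1-n5 (18): skip — n1 and n5 already connected.
n1-n6 (20): skip — n6 and n1 already connected.
n3-n9 (20): add — endpoints in different components.
The 7th edge added is n2-n7.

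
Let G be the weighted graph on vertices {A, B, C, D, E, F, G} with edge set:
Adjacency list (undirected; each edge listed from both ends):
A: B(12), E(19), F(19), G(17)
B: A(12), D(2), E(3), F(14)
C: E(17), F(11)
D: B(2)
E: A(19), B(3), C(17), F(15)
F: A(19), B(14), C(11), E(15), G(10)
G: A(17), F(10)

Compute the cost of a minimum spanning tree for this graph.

Grow the tree from E using Prim:
Step 1: cheapest edge leaving the tree is B–E (3); add B.
Step 2: cheapest edge leaving the tree is B–D (2); add D.
Step 3: cheapest edge leaving the tree is A–B (12); add A.
Step 4: cheapest edge leaving the tree is B–F (14); add F.
Step 5: cheapest edge leaving the tree is F–G (10); add G.
Step 6: cheapest edge leaving the tree is C–F (11); add C.
MST edges: B–E, B–D, A–B, B–F, F–G, C–F; total weight 3+2+12+14+10+11 = 52.

52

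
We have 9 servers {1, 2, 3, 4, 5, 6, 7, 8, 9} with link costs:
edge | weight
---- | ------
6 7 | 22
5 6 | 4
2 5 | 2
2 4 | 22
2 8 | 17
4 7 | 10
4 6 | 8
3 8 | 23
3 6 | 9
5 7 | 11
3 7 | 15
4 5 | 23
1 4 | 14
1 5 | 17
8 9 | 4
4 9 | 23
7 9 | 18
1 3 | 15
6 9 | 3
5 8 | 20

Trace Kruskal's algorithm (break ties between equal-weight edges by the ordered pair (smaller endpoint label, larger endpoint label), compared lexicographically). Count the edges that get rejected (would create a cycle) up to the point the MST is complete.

1

Kruskal's algorithm — process edges by increasing weight (ties by edge label):
2 5 (2): add — endpoints in different components.
6 9 (3): add — endpoints in different components.
5 6 (4): add — endpoints in different components.
8 9 (4): add — endpoints in different components.
4 6 (8): add — endpoints in different components.
3 6 (9): add — endpoints in different components.
4 7 (10): add — endpoints in different components.
5 7 (11): skip — 5 and 7 already connected.
1 4 (14): add — endpoints in different components.
Edges rejected before the tree was complete: 1.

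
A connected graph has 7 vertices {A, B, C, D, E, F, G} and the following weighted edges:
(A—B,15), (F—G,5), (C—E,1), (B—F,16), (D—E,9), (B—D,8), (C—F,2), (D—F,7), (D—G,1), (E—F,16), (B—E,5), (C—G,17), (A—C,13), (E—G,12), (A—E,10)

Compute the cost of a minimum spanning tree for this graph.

Grow the tree from C using Prim:
Step 1: cheapest edge leaving the tree is C—E (1); add E.
Step 2: cheapest edge leaving the tree is C—F (2); add F.
Step 3: cheapest edge leaving the tree is B—E (5); add B.
Step 4: cheapest edge leaving the tree is F—G (5); add G.
Step 5: cheapest edge leaving the tree is D—G (1); add D.
Step 6: cheapest edge leaving the tree is A—E (10); add A.
MST edges: C—E, C—F, B—E, F—G, D—G, A—E; total weight 1+2+5+5+1+10 = 24.

24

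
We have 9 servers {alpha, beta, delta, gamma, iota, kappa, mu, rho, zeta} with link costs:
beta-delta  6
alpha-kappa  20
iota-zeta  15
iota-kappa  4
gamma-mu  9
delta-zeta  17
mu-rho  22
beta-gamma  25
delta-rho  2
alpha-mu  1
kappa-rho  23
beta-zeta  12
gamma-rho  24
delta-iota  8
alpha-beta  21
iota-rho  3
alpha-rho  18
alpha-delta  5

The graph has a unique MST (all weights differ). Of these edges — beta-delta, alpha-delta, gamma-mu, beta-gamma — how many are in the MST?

3

Sort edges by weight, then run Kruskal:
alpha-mu (1): add — endpoints in different components.
delta-rho (2): add — endpoints in different components.
iota-rho (3): add — endpoints in different components.
iota-kappa (4): add — endpoints in different components.
alpha-delta (5): add — endpoints in different components.
beta-delta (6): add — endpoints in different components.
delta-iota (8): skip — iota and delta already connected.
gamma-mu (9): add — endpoints in different components.
beta-zeta (12): add — endpoints in different components.
MST edge set: {alpha-mu, delta-rho, iota-rho, iota-kappa, alpha-delta, beta-delta, gamma-mu, beta-zeta}.
Of the listed edges, {beta-delta, alpha-delta, gamma-mu} are in the MST → 3.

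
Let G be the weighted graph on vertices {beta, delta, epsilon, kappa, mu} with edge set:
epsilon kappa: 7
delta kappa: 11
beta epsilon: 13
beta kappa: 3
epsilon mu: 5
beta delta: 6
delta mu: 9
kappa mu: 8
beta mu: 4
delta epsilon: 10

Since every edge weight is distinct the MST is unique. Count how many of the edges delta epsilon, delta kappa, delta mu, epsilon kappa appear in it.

0

Sort edges by weight, then run Kruskal:
beta kappa (3): add — endpoints in different components.
beta mu (4): add — endpoints in different components.
epsilon mu (5): add — endpoints in different components.
beta delta (6): add — endpoints in different components.
MST edge set: {beta kappa, beta mu, epsilon mu, beta delta}.
Of the listed edges, {} are in the MST → 0.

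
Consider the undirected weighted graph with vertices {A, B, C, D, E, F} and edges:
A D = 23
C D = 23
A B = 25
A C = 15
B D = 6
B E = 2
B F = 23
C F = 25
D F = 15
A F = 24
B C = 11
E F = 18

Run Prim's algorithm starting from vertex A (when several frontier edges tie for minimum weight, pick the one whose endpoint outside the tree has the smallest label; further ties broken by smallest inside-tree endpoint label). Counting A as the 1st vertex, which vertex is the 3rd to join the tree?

B

Prim, starting at A.
Step 1: frontier [A C 15, A D 23, A F 24, A B 25] → take A C (15); add C.
Step 2: frontier [A D 23, A F 24, A B 25, B C 11, C D 23, C F 25] → take B C (11); add B.
Step 3: frontier [A D 23, A F 24, B E 2, B D 6, B F 23, C D 23, C F 25] → take B E (2); add E.
Step 4: frontier [A D 23, A F 24, B D 6, B F 23, C D 23, C F 25, E F 18] → take B D (6); add D.
Step 5: frontier [A F 24, B F 23, C F 25, D F 15, E F 18] → take D F (15); add F.
Vertex order: A, C, B, E, D, F. The 3rd vertex is B.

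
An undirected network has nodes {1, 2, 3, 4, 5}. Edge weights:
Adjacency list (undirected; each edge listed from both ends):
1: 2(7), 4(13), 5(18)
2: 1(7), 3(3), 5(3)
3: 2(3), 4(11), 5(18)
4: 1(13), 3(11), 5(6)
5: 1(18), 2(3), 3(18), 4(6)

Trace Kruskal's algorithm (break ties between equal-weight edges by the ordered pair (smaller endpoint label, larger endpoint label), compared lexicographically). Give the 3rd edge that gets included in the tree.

4-5

Sort edges by weight, then run Kruskal:
2-3 (3): add. Components now {1} {2,3} {4} {5}
2-5 (3): add. Components now {1} {2,3,5} {4}
4-5 (6): add. Components now {1} {2,3,4,5}
1-2 (7): add. Components now {1,2,3,4,5}
The 3rd edge added is 4-5.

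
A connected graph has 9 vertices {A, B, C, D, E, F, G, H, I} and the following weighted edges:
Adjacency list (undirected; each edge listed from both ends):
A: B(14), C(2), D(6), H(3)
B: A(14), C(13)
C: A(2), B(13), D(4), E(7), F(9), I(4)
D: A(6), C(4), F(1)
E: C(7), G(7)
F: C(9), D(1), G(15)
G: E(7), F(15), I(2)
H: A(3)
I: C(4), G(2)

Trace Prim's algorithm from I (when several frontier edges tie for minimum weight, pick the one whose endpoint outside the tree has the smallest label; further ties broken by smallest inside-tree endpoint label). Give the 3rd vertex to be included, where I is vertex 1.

C

Prim's algorithm from I:
Step 1: frontier [G-I 2, C-I 4] → take G-I (2); add G.
Step 2: frontier [E-G 7, F-G 15, C-I 4] → take C-I (4); add C.
Step 3: frontier [A-C 2, C-D 4, C-E 7, C-F 9, B-C 13, E-G 7, F-G 15] → take A-C (2); add A.
Step 4: frontier [A-H 3, A-D 6, A-B 14, C-D 4, C-E 7, C-F 9, B-C 13, E-G 7, F-G 15] → take A-H (3); add H.
Step 5: frontier [A-D 6, A-B 14, C-D 4, C-E 7, C-F 9, B-C 13, E-G 7, F-G 15] → take C-D (4); add D.
Step 6: frontier [A-B 14, C-E 7, C-F 9, B-C 13, D-F 1, E-G 7, F-G 15] → take D-F (1); add F.
Step 7: frontier [A-B 14, C-E 7, B-C 13, E-G 7] → take C-E (7); add E.
Step 8: frontier [A-B 14, B-C 13] → take B-C (13); add B.
Vertex order: I, G, C, A, H, D, F, E, B. The 3rd vertex is C.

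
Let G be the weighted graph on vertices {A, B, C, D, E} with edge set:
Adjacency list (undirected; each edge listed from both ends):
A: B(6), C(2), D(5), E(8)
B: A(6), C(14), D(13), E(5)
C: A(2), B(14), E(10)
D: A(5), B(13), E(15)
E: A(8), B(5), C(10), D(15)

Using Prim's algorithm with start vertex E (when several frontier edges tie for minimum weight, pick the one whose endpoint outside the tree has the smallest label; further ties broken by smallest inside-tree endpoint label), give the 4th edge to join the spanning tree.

A-D

Grow the tree from E using Prim:
Step 1: cheapest edge leaving the tree is B—E (5); add B.
Step 2: cheapest edge leaving the tree is A—B (6); add A.
Step 3: cheapest edge leaving the tree is A—C (2); add C.
Step 4: cheapest edge leaving the tree is A—D (5); add D.
The 4th edge added is A—D.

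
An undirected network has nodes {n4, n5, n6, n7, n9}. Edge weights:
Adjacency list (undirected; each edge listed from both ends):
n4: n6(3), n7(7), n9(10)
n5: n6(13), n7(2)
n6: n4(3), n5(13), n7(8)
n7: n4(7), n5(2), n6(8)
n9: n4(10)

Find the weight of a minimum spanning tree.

Kruskal: consider edges lightest-first.
n5—n7 (2): add — endpoints in different components.
n4—n6 (3): add — endpoints in different components.
n4—n7 (7): add — endpoints in different components.
n6—n7 (8): skip — n7 and n6 already connected.
n4—n9 (10): add — endpoints in different components.
MST edges: n5—n7, n4—n6, n4—n7, n4—n9; total weight 2+3+7+10 = 22.

22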